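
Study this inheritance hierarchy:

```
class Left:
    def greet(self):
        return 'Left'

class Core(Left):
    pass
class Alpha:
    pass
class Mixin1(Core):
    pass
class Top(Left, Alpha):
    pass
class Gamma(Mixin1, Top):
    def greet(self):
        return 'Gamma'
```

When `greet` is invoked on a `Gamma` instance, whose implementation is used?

L[Gamma] = Gamma + merge(L[Mixin1], L[Top], [Mixin1 Top])
  take Mixin1:  [Mixin1 Core Left object] + [Top Left Alpha object] + [Mixin1 Top]
  take Core:  [Core Left object] + [Top Left Alpha object] + [Top]
  take Top:  [Left object] + [Top Left Alpha object] + [Top]
  take Left:  [Left object] + [Left Alpha object]
  take Alpha:  [object] + [Alpha object]
  take object:  [object] + [object]
MRO: Gamma Mixin1 Core Top Left Alpha object
greet is defined in: Gamma, Left. First along the MRO is Gamma.

Gamma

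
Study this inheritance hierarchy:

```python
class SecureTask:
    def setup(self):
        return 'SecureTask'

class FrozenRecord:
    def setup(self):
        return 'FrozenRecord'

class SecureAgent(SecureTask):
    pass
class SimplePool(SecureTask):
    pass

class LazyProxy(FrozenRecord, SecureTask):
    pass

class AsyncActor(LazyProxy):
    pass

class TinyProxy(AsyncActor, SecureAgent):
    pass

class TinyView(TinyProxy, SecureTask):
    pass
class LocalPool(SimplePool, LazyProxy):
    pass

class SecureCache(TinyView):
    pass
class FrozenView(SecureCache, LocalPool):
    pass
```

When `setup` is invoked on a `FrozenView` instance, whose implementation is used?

FrozenRecord

L[FrozenView] = FrozenView + merge(L[SecureCache], L[LocalPool], [SecureCache LocalPool])
  take SecureCache:  [SecureCache TinyView TinyProxy AsyncActor LazyProxy FrozenRecord SecureAgent SecureTask object] + [LocalPool SimplePool LazyProxy FrozenRecord SecureTask object] + [SecureCache LocalPool]
  take TinyView:  [TinyView TinyProxy AsyncActor LazyProxy FrozenRecord SecureAgent SecureTask object] + [LocalPool SimplePool LazyProxy FrozenRecord SecureTask object] + [LocalPool]
  take TinyProxy:  [TinyProxy AsyncActor LazyProxy FrozenRecord SecureAgent SecureTask object] + [LocalPool SimplePool LazyProxy FrozenRecord SecureTask object] + [LocalPool]
  take AsyncActor:  [AsyncActor LazyProxy FrozenRecord SecureAgent SecureTask object] + [LocalPool SimplePool LazyProxy FrozenRecord SecureTask object] + [LocalPool]
  take LocalPool:  [LazyProxy FrozenRecord SecureAgent SecureTask object] + [LocalPool SimplePool LazyProxy FrozenRecord SecureTask object] + [LocalPool]
  take SimplePool:  [LazyProxy FrozenRecord SecureAgent SecureTask object] + [SimplePool LazyProxy FrozenRecord SecureTask object]
  take LazyProxy:  [LazyProxy FrozenRecord SecureAgent SecureTask object] + [LazyProxy FrozenRecord SecureTask object]
  take FrozenRecord:  [FrozenRecord SecureAgent SecureTask object] + [FrozenRecord SecureTask object]
  take SecureAgent:  [SecureAgent SecureTask object] + [SecureTask object]
  take SecureTask:  [SecureTask object] + [SecureTask object]
  take object:  [object] + [object]
MRO: FrozenView SecureCache TinyView TinyProxy AsyncActor LocalPool SimplePool LazyProxy FrozenRecord SecureAgent SecureTask object
setup is defined in: FrozenRecord, SecureTask. First along the MRO is FrozenRecord.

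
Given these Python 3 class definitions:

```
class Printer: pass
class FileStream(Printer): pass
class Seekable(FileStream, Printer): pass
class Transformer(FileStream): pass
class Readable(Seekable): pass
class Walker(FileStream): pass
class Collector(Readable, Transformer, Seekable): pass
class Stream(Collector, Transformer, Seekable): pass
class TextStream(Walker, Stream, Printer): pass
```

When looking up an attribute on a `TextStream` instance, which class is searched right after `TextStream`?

Walker

L[TextStream] = TextStream + merge(L[Walker], L[Stream], L[Printer], [Walker Stream Printer])
  take Walker:  [Walker FileStream Printer object] + [Stream Collector Readable Transformer Seekable FileStream Printer object] + [Printer object] + [Walker Stream Printer]
  take Stream:  [FileStream Printer object] + [Stream Collector Readable Transformer Seekable FileStream Printer object] + [Printer object] + [Stream Printer]
  take Collector:  [FileStream Printer object] + [Collector Readable Transformer Seekable FileStream Printer object] + [Printer object] + [Printer]
  take Readable:  [FileStream Printer object] + [Readable Transformer Seekable FileStream Printer object] + [Printer object] + [Printer]
  take Transformer:  [FileStream Printer object] + [Transformer Seekable FileStream Printer object] + [Printer object] + [Printer]
  take Seekable:  [FileStream Printer object] + [Seekable FileStream Printer object] + [Printer object] + [Printer]
  take FileStream:  [FileStream Printer object] + [FileStream Printer object] + [Printer object] + [Printer]
  take Printer:  [Printer object] + [Printer object] + [Printer object] + [Printer]
  take object:  [object] + [object] + [object]
MRO: TextStream Walker Stream Collector Readable Transformer Seekable FileStream Printer object
TextStream is at position 0; next is Walker.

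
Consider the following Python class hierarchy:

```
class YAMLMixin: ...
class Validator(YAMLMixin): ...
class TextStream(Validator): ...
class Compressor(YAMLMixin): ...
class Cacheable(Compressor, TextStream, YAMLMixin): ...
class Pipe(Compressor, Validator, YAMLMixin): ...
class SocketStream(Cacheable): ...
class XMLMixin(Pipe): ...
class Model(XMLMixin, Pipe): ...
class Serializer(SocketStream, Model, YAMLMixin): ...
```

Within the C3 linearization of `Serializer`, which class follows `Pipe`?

Compressor

L[Serializer] = Serializer + merge(L[SocketStream], L[Model], L[YAMLMixin], [SocketStream Model YAMLMixin])
  take SocketStream:  [SocketStream Cacheable Compressor TextStream Validator YAMLMixin object] + [Model XMLMixin Pipe Compressor Validator YAMLMixin object] + [YAMLMixin object] + [SocketStream Model YAMLMixin]
  take Cacheable:  [Cacheable Compressor TextStream Validator YAMLMixin object] + [Model XMLMixin Pipe Compressor Validator YAMLMixin object] + [YAMLMixin object] + [Model YAMLMixin]
  take Model:  [Compressor TextStream Validator YAMLMixin object] + [Model XMLMixin Pipe Compressor Validator YAMLMixin object] + [YAMLMixin object] + [Model YAMLMixin]
  take XMLMixin:  [Compressor TextStream Validator YAMLMixin object] + [XMLMixin Pipe Compressor Validator YAMLMixin object] + [YAMLMixin object] + [YAMLMixin]
  take Pipe:  [Compressor TextStream Validator YAMLMixin object] + [Pipe Compressor Validator YAMLMixin object] + [YAMLMixin object] + [YAMLMixin]
  take Compressor:  [Compressor TextStream Validator YAMLMixin object] + [Compressor Validator YAMLMixin object] + [YAMLMixin object] + [YAMLMixin]
  take TextStream:  [TextStream Validator YAMLMixin object] + [Validator YAMLMixin object] + [YAMLMixin object] + [YAMLMixin]
  take Validator:  [Validator YAMLMixin object] + [Validator YAMLMixin object] + [YAMLMixin object] + [YAMLMixin]
  take YAMLMixin:  [YAMLMixin object] + [YAMLMixin object] + [YAMLMixin object] + [YAMLMixin]
  take object:  [object] + [object] + [object]
MRO: Serializer SocketStream Cacheable Model XMLMixin Pipe Compressor TextStream Validator YAMLMixin object
Pipe is at position 5; next is Compressor.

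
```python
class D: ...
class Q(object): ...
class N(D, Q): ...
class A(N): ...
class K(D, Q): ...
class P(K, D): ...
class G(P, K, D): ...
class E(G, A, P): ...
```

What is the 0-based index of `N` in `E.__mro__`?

L[E] = E + merge(L[G], L[A], L[P], [G A P])
  take G:  [G P K D Q object] + [A N D Q object] + [P K D Q object] + [G A P]
  take A:  [P K D Q object] + [A N D Q object] + [P K D Q object] + [A P]
  take P:  [P K D Q object] + [N D Q object] + [P K D Q object] + [P]
  take K:  [K D Q object] + [N D Q object] + [K D Q object]
  take N:  [D Q object] + [N D Q object] + [D Q object]
  take D:  [D Q object] + [D Q object] + [D Q object]
  take Q:  [Q object] + [Q object] + [Q object]
  take object:  [object] + [object] + [object]
MRO: E G A P K N D Q object
N sits at index 5.

5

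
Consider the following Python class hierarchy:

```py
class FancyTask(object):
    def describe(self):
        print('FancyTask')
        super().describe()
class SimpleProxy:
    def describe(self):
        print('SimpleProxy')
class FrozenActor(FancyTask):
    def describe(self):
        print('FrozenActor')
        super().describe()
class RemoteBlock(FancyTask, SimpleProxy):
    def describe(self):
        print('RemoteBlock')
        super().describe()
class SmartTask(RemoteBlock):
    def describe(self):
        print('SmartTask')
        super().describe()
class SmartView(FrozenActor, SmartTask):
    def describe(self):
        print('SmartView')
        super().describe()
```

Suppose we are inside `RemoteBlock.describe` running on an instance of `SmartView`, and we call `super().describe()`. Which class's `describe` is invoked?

L[SmartView] = SmartView + merge(L[FrozenActor], L[SmartTask], [FrozenActor SmartTask])
  take FrozenActor:  [FrozenActor FancyTask object] + [SmartTask RemoteBlock FancyTask SimpleProxy object] + [FrozenActor SmartTask]
  take SmartTask:  [FancyTask object] + [SmartTask RemoteBlock FancyTask SimpleProxy object] + [SmartTask]
  take RemoteBlock:  [FancyTask object] + [RemoteBlock FancyTask SimpleProxy object]
  take FancyTask:  [FancyTask object] + [FancyTask SimpleProxy object]
  take SimpleProxy:  [object] + [SimpleProxy object]
  take object:  [object] + [object]
MRO: SmartView FrozenActor SmartTask RemoteBlock FancyTask SimpleProxy object
super() in RemoteBlock.describe on a SmartView instance goes to the class after RemoteBlock in SmartView's MRO: FancyTask.

FancyTask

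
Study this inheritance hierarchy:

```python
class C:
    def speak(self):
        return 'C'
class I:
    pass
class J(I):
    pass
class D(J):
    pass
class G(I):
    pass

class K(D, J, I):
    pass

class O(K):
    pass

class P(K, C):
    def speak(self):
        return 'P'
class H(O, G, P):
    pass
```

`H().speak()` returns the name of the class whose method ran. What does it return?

L[H] = H + merge(L[O], L[G], L[P], [O G P])
  take O:  [O K D J I object] + [G I object] + [P K D J I C object] + [O G P]
  take G:  [K D J I object] + [G I object] + [P K D J I C object] + [G P]
  take P:  [K D J I object] + [I object] + [P K D J I C object] + [P]
  take K:  [K D J I object] + [I object] + [K D J I C object]
  take D:  [D J I object] + [I object] + [D J I C object]
  take J:  [J I object] + [I object] + [J I C object]
  take I:  [I object] + [I object] + [I C object]
  take C:  [object] + [object] + [C object]
  take object:  [object] + [object] + [object]
MRO: H O G P K D J I C object
speak is defined in: C, P. First along the MRO is P.

P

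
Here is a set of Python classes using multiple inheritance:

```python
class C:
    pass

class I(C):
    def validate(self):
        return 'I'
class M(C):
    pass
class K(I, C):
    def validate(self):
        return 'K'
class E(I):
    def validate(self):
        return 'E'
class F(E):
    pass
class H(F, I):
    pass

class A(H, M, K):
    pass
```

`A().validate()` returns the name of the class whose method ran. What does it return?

L[A] = A + merge(L[H], L[M], L[K], [H M K])
  take H:  [H F E I C object] + [M C object] + [K I C object] + [H M K]
  take F:  [F E I C object] + [M C object] + [K I C object] + [M K]
  take E:  [E I C object] + [M C object] + [K I C object] + [M K]
  take M:  [I C object] + [M C object] + [K I C object] + [M K]
  take K:  [I C object] + [C object] + [K I C object] + [K]
  take I:  [I C object] + [C object] + [I C object]
  take C:  [C object] + [C object] + [C object]
  take object:  [object] + [object] + [object]
MRO: A H F E M K I C object
validate is defined in: E, I, K. First along the MRO is E.

E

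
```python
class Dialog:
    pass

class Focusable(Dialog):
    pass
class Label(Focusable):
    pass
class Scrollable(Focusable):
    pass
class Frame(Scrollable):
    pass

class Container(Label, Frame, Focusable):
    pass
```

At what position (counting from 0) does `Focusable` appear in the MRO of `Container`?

4

L[Container] = Container + merge(L[Label], L[Frame], L[Focusable], [Label Frame Focusable])
  take Label:  [Label Focusable Dialog object] + [Frame Scrollable Focusable Dialog object] + [Focusable Dialog object] + [Label Frame Focusable]
  take Frame:  [Focusable Dialog object] + [Frame Scrollable Focusable Dialog object] + [Focusable Dialog object] + [Frame Focusable]
  take Scrollable:  [Focusable Dialog object] + [Scrollable Focusable Dialog object] + [Focusable Dialog object] + [Focusable]
  take Focusable:  [Focusable Dialog object] + [Focusable Dialog object] + [Focusable Dialog object] + [Focusable]
  take Dialog:  [Dialog object] + [Dialog object] + [Dialog object]
  take object:  [object] + [object] + [object]
MRO: Container Label Frame Scrollable Focusable Dialog object
Focusable sits at index 4.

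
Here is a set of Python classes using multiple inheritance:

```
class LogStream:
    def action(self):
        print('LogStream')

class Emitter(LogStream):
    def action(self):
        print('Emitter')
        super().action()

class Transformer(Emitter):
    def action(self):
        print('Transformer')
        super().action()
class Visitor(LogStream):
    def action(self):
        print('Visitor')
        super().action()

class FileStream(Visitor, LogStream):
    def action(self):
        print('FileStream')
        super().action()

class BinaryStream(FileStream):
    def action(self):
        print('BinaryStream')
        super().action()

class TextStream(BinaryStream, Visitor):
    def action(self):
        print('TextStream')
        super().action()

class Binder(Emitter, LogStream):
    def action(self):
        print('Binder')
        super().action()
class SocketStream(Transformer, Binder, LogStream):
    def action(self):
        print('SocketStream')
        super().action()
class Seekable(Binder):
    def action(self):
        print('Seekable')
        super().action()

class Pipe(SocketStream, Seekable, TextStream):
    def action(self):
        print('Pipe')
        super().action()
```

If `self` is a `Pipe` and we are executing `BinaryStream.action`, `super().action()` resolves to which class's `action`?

L[Pipe] = Pipe + merge(L[SocketStream], L[Seekable], L[TextStream], [SocketStream Seekable TextStream])
  take SocketStream:  [SocketStream Transformer Binder Emitter LogStream object] + [Seekable Binder Emitter LogStream object] + [TextStream BinaryStream FileStream Visitor LogStream object] + [SocketStream Seekable TextStream]
  take Transformer:  [Transformer Binder Emitter LogStream object] + [Seekable Binder Emitter LogStream object] + [TextStream BinaryStream FileStream Visitor LogStream object] + [Seekable TextStream]
  take Seekable:  [Binder Emitter LogStream object] + [Seekable Binder Emitter LogStream object] + [TextStream BinaryStream FileStream Visitor LogStream object] + [Seekable TextStream]
  take Binder:  [Binder Emitter LogStream object] + [Binder Emitter LogStream object] + [TextStream BinaryStream FileStream Visitor LogStream object] + [TextStream]
  take Emitter:  [Emitter LogStream object] + [Emitter LogStream object] + [TextStream BinaryStream FileStream Visitor LogStream object] + [TextStream]
  take TextStream:  [LogStream object] + [LogStream object] + [TextStream BinaryStream FileStream Visitor LogStream object] + [TextStream]
  take BinaryStream:  [LogStream object] + [LogStream object] + [BinaryStream FileStream Visitor LogStream object]
  take FileStream:  [LogStream object] + [LogStream object] + [FileStream Visitor LogStream object]
  take Visitor:  [LogStream object] + [LogStream object] + [Visitor LogStream object]
  take LogStream:  [LogStream object] + [LogStream object] + [LogStream object]
  take object:  [object] + [object] + [object]
MRO: Pipe SocketStream Transformer Seekable Binder Emitter TextStream BinaryStream FileStream Visitor LogStream object
super() in BinaryStream.action on a Pipe instance goes to the class after BinaryStream in Pipe's MRO: FileStream.

FileStream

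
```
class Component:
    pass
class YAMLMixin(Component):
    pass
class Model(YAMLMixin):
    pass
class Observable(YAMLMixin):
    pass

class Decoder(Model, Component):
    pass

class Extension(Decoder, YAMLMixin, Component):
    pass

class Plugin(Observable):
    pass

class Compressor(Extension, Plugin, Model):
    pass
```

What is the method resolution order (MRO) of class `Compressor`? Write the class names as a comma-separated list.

L[Compressor] = Compressor + merge(L[Extension], L[Plugin], L[Model], [Extension Plugin Model])
  take Extension:  [Extension Decoder Model YAMLMixin Component object] + [Plugin Observable YAMLMixin Component object] + [Model YAMLMixin Component object] + [Extension Plugin Model]
  take Decoder:  [Decoder Model YAMLMixin Component object] + [Plugin Observable YAMLMixin Component object] + [Model YAMLMixin Component object] + [Plugin Model]
  take Plugin:  [Model YAMLMixin Component object] + [Plugin Observable YAMLMixin Component object] + [Model YAMLMixin Component object] + [Plugin Model]
  take Model:  [Model YAMLMixin Component object] + [Observable YAMLMixin Component object] + [Model YAMLMixin Component object] + [Model]
  take Observable:  [YAMLMixin Component object] + [Observable YAMLMixin Component object] + [YAMLMixin Component object]
  take YAMLMixin:  [YAMLMixin Component object] + [YAMLMixin Component object] + [YAMLMixin Component object]
  take Component:  [Component object] + [Component object] + [Component object]
  take object:  [object] + [object] + [object]

Compressor, Extension, Decoder, Plugin, Model, Observable, YAMLMixin, Component, object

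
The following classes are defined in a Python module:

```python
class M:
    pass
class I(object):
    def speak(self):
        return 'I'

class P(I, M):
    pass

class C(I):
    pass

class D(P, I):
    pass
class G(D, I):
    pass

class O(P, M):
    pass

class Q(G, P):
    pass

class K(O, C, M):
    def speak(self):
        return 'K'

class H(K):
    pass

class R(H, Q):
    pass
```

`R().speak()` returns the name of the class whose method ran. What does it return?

K

L[R] = R + merge(L[H], L[Q], [H Q])
  take H:  [H K O P C I M object] + [Q G D P I M object] + [H Q]
  take K:  [K O P C I M object] + [Q G D P I M object] + [Q]
  take O:  [O P C I M object] + [Q G D P I M object] + [Q]
  take Q:  [P C I M object] + [Q G D P I M object] + [Q]
  take G:  [P C I M object] + [G D P I M object]
  take D:  [P C I M object] + [D P I M object]
  take P:  [P C I M object] + [P I M object]
  take C:  [C I M object] + [I M object]
  take I:  [I M object] + [I M object]
  take M:  [M object] + [M object]
  take object:  [object] + [object]
MRO: R H K O Q G D P C I M object
speak is defined in: I, K. First along the MRO is K.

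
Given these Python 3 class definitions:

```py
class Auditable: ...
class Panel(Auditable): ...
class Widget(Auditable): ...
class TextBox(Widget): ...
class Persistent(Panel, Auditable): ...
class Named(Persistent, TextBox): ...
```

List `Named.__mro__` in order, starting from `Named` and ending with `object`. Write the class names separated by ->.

Named -> Persistent -> Panel -> TextBox -> Widget -> Auditable -> object

L[Named] = Named + merge(L[Persistent], L[TextBox], [Persistent TextBox])
  take Persistent:  [Persistent Panel Auditable object] + [TextBox Widget Auditable object] + [Persistent TextBox]
  take Panel:  [Panel Auditable object] + [TextBox Widget Auditable object] + [TextBox]
  take TextBox:  [Auditable object] + [TextBox Widget Auditable object] + [TextBox]
  take Widget:  [Auditable object] + [Widget Auditable object]
  take Auditable:  [Auditable object] + [Auditable object]
  take object:  [object] + [object]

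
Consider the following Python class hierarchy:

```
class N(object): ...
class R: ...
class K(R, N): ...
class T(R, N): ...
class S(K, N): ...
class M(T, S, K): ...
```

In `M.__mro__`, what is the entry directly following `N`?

object

L[M] = M + merge(L[T], L[S], L[K], [T S K])
  take T:  [T R N object] + [S K R N object] + [K R N object] + [T S K]
  take S:  [R N object] + [S K R N object] + [K R N object] + [S K]
  take K:  [R N object] + [K R N object] + [K R N object] + [K]
  take R:  [R N object] + [R N object] + [R N object]
  take N:  [N object] + [N object] + [N object]
  take object:  [object] + [object] + [object]
MRO: M T S K R N object
N is at position 5; next is object.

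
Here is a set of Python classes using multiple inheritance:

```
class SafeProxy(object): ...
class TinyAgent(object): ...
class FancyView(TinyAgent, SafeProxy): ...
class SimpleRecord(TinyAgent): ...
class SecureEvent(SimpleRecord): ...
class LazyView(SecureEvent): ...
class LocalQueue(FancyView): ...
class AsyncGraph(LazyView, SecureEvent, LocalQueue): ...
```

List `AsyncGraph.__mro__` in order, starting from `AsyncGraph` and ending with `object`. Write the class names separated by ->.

L[AsyncGraph] = AsyncGraph + merge(L[LazyView], L[SecureEvent], L[LocalQueue], [LazyView SecureEvent LocalQueue])
  take LazyView:  [LazyView SecureEvent SimpleRecord TinyAgent object] + [SecureEvent SimpleRecord TinyAgent object] + [LocalQueue FancyView TinyAgent SafeProxy object] + [LazyView SecureEvent LocalQueue]
  take SecureEvent:  [SecureEvent SimpleRecord TinyAgent object] + [SecureEvent SimpleRecord TinyAgent object] + [LocalQueue FancyView TinyAgent SafeProxy object] + [SecureEvent LocalQueue]
  take SimpleRecord:  [SimpleRecord TinyAgent object] + [SimpleRecord TinyAgent object] + [LocalQueue FancyView TinyAgent SafeProxy object] + [LocalQueue]
  take LocalQueue:  [TinyAgent object] + [TinyAgent object] + [LocalQueue FancyView TinyAgent SafeProxy object] + [LocalQueue]
  take FancyView:  [TinyAgent object] + [TinyAgent object] + [FancyView TinyAgent SafeProxy object]
  take TinyAgent:  [TinyAgent object] + [TinyAgent object] + [TinyAgent SafeProxy object]
  take SafeProxy:  [object] + [object] + [SafeProxy object]
  take object:  [object] + [object] + [object]

AsyncGraph -> LazyView -> SecureEvent -> SimpleRecord -> LocalQueue -> FancyView -> TinyAgent -> SafeProxy -> object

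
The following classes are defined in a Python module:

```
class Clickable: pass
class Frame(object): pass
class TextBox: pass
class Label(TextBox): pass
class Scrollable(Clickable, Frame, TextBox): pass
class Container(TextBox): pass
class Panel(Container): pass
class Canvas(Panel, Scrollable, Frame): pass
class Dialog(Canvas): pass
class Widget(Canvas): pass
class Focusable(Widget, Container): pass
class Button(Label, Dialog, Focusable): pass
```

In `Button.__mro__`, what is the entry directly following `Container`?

Scrollable

L[Button] = Button + merge(L[Label], L[Dialog], L[Focusable], [Label Dialog Focusable])
  take Label:  [Label TextBox object] + [Dialog Canvas Panel Container Scrollable Clickable Frame TextBox object] + [Focusable Widget Canvas Panel Container Scrollable Clickable Frame TextBox object] + [Label Dialog Focusable]
  take Dialog:  [TextBox object] + [Dialog Canvas Panel Container Scrollable Clickable Frame TextBox object] + [Focusable Widget Canvas Panel Container Scrollable Clickable Frame TextBox object] + [Dialog Focusable]
  take Focusable:  [TextBox object] + [Canvas Panel Container Scrollable Clickable Frame TextBox object] + [Focusable Widget Canvas Panel Container Scrollable Clickable Frame TextBox object] + [Focusable]
  take Widget:  [TextBox object] + [Canvas Panel Container Scrollable Clickable Frame TextBox object] + [Widget Canvas Panel Container Scrollable Clickable Frame TextBox object]
  take Canvas:  [TextBox object] + [Canvas Panel Container Scrollable Clickable Frame TextBox object] + [Canvas Panel Container Scrollable Clickable Frame TextBox object]
  take Panel:  [TextBox object] + [Panel Container Scrollable Clickable Frame TextBox object] + [Panel Container Scrollable Clickable Frame TextBox object]
  take Container:  [TextBox object] + [Container Scrollable Clickable Frame TextBox object] + [Container Scrollable Clickable Frame TextBox object]
  take Scrollable:  [TextBox object] + [Scrollable Clickable Frame TextBox object] + [Scrollable Clickable Frame TextBox object]
  take Clickable:  [TextBox object] + [Clickable Frame TextBox object] + [Clickable Frame TextBox object]
  take Frame:  [TextBox object] + [Frame TextBox object] + [Frame TextBox object]
  take TextBox:  [TextBox object] + [TextBox object] + [TextBox object]
  take object:  [object] + [object] + [object]
MRO: Button Label Dialog Focusable Widget Canvas Panel Container Scrollable Clickable Frame TextBox object
Container is at position 7; next is Scrollable.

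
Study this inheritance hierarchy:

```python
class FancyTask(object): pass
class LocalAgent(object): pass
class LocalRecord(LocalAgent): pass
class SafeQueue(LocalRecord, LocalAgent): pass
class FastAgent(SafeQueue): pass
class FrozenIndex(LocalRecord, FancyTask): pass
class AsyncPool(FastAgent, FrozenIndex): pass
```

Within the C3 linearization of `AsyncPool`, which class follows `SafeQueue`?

L[AsyncPool] = AsyncPool + merge(L[FastAgent], L[FrozenIndex], [FastAgent FrozenIndex])
  take FastAgent:  [FastAgent SafeQueue LocalRecord LocalAgent object] + [FrozenIndex LocalRecord LocalAgent FancyTask object] + [FastAgent FrozenIndex]
  take SafeQueue:  [SafeQueue LocalRecord LocalAgent object] + [FrozenIndex LocalRecord LocalAgent FancyTask object] + [FrozenIndex]
  take FrozenIndex:  [LocalRecord LocalAgent object] + [FrozenIndex LocalRecord LocalAgent FancyTask object] + [FrozenIndex]
  take LocalRecord:  [LocalRecord LocalAgent object] + [LocalRecord LocalAgent FancyTask object]
  take LocalAgent:  [LocalAgent object] + [LocalAgent FancyTask object]
  take FancyTask:  [object] + [FancyTask object]
  take object:  [object] + [object]
MRO: AsyncPool FastAgent SafeQueue FrozenIndex LocalRecord LocalAgent FancyTask object
SafeQueue is at position 2; next is FrozenIndex.

FrozenIndex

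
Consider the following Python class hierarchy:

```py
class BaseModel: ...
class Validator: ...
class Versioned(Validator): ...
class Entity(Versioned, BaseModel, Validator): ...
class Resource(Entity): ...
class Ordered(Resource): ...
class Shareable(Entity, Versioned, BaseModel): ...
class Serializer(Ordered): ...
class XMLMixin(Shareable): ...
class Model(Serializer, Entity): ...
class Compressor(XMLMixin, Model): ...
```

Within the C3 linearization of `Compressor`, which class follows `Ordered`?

Resource

L[Compressor] = Compressor + merge(L[XMLMixin], L[Model], [XMLMixin Model])
  take XMLMixin:  [XMLMixin Shareable Entity Versioned BaseModel Validator object] + [Model Serializer Ordered Resource Entity Versioned BaseModel Validator object] + [XMLMixin Model]
  take Shareable:  [Shareable Entity Versioned BaseModel Validator object] + [Model Serializer Ordered Resource Entity Versioned BaseModel Validator object] + [Model]
  take Model:  [Entity Versioned BaseModel Validator object] + [Model Serializer Ordered Resource Entity Versioned BaseModel Validator object] + [Model]
  take Serializer:  [Entity Versioned BaseModel Validator object] + [Serializer Ordered Resource Entity Versioned BaseModel Validator object]
  take Ordered:  [Entity Versioned BaseModel Validator object] + [Ordered Resource Entity Versioned BaseModel Validator object]
  take Resource:  [Entity Versioned BaseModel Validator object] + [Resource Entity Versioned BaseModel Validator object]
  take Entity:  [Entity Versioned BaseModel Validator object] + [Entity Versioned BaseModel Validator object]
  take Versioned:  [Versioned BaseModel Validator object] + [Versioned BaseModel Validator object]
  take BaseModel:  [BaseModel Validator object] + [BaseModel Validator object]
  take Validator:  [Validator object] + [Validator object]
  take object:  [object] + [object]
MRO: Compressor XMLMixin Shareable Model Serializer Ordered Resource Entity Versioned BaseModel Validator object
Ordered is at position 5; next is Resource.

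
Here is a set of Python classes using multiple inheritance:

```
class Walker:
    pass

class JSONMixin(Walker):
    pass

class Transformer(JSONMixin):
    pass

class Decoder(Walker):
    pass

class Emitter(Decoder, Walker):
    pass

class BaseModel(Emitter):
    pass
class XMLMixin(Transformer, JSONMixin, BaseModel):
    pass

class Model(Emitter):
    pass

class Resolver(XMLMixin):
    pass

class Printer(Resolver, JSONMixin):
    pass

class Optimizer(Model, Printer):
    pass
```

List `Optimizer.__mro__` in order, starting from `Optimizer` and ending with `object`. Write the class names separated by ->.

L[Optimizer] = Optimizer + merge(L[Model], L[Printer], [Model Printer])
  take Model:  [Model Emitter Decoder Walker object] + [Printer Resolver XMLMixin Transformer JSONMixin BaseModel Emitter Decoder Walker object] + [Model Printer]
  take Printer:  [Emitter Decoder Walker object] + [Printer Resolver XMLMixin Transformer JSONMixin BaseModel Emitter Decoder Walker object] + [Printer]
  take Resolver:  [Emitter Decoder Walker object] + [Resolver XMLMixin Transformer JSONMixin BaseModel Emitter Decoder Walker object]
  take XMLMixin:  [Emitter Decoder Walker object] + [XMLMixin Transformer JSONMixin BaseModel Emitter Decoder Walker object]
  take Transformer:  [Emitter Decoder Walker object] + [Transformer JSONMixin BaseModel Emitter Decoder Walker object]
  take JSONMixin:  [Emitter Decoder Walker object] + [JSONMixin BaseModel Emitter Decoder Walker object]
  take BaseModel:  [Emitter Decoder Walker object] + [BaseModel Emitter Decoder Walker object]
  take Emitter:  [Emitter Decoder Walker object] + [Emitter Decoder Walker object]
  take Decoder:  [Decoder Walker object] + [Decoder Walker object]
  take Walker:  [Walker object] + [Walker object]
  take object:  [object] + [object]

Optimizer -> Model -> Printer -> Resolver -> XMLMixin -> Transformer -> JSONMixin -> BaseModel -> Emitter -> Decoder -> Walker -> object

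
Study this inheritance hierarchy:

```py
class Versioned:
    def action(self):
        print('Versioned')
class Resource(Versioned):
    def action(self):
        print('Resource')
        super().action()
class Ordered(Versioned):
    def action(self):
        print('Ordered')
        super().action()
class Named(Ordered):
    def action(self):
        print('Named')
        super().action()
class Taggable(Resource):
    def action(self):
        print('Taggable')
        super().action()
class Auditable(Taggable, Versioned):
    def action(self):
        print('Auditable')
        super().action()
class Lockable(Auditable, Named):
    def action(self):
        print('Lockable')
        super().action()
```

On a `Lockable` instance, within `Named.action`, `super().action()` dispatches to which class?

Ordered

L[Lockable] = Lockable + merge(L[Auditable], L[Named], [Auditable Named])
  take Auditable:  [Auditable Taggable Resource Versioned object] + [Named Ordered Versioned object] + [Auditable Named]
  take Taggable:  [Taggable Resource Versioned object] + [Named Ordered Versioned object] + [Named]
  take Resource:  [Resource Versioned object] + [Named Ordered Versioned object] + [Named]
  take Named:  [Versioned object] + [Named Ordered Versioned object] + [Named]
  take Ordered:  [Versioned object] + [Ordered Versioned object]
  take Versioned:  [Versioned object] + [Versioned object]
  take object:  [object] + [object]
MRO: Lockable Auditable Taggable Resource Named Ordered Versioned object
super() in Named.action on a Lockable instance goes to the class after Named in Lockable's MRO: Ordered.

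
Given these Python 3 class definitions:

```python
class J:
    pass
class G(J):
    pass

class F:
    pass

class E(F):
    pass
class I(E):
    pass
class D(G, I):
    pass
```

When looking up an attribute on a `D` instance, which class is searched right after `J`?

L[D] = D + merge(L[G], L[I], [G I])
  take G:  [G J object] + [I E F object] + [G I]
  take J:  [J object] + [I E F object] + [I]
  take I:  [object] + [I E F object] + [I]
  take E:  [object] + [E F object]
  take F:  [object] + [F object]
  take object:  [object] + [object]
MRO: D G J I E F object
J is at position 2; next is I.

I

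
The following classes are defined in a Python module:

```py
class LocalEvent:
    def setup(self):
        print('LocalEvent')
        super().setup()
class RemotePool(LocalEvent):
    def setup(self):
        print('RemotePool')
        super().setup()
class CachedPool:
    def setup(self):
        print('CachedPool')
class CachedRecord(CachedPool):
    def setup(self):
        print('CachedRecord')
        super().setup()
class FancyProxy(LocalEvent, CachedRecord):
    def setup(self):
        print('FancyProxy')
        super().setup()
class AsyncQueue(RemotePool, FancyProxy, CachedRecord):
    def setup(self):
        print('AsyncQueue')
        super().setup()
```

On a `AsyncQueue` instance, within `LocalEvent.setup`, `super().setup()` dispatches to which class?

L[AsyncQueue] = AsyncQueue + merge(L[RemotePool], L[FancyProxy], L[CachedRecord], [RemotePool FancyProxy CachedRecord])
  take RemotePool:  [RemotePool LocalEvent object] + [FancyProxy LocalEvent CachedRecord CachedPool object] + [CachedRecord CachedPool object] + [RemotePool FancyProxy CachedRecord]
  take FancyProxy:  [LocalEvent object] + [FancyProxy LocalEvent CachedRecord CachedPool object] + [CachedRecord CachedPool object] + [FancyProxy CachedRecord]
  take LocalEvent:  [LocalEvent object] + [LocalEvent CachedRecord CachedPool object] + [CachedRecord CachedPool object] + [CachedRecord]
  take CachedRecord:  [object] + [CachedRecord CachedPool object] + [CachedRecord CachedPool object] + [CachedRecord]
  take CachedPool:  [object] + [CachedPool object] + [CachedPool object]
  take object:  [object] + [object] + [object]
MRO: AsyncQueue RemotePool FancyProxy LocalEvent CachedRecord CachedPool object
super() in LocalEvent.setup on a AsyncQueue instance goes to the class after LocalEvent in AsyncQueue's MRO: CachedRecord.

CachedRecord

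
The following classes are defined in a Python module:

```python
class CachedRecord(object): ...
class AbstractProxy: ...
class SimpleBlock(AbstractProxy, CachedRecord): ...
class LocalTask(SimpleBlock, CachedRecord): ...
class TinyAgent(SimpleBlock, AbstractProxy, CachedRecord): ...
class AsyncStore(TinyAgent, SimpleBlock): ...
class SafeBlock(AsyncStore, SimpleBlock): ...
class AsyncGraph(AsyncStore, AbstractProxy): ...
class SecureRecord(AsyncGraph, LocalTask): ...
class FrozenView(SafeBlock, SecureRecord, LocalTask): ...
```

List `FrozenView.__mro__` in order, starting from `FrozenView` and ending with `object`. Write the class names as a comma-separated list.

L[FrozenView] = FrozenView + merge(L[SafeBlock], L[SecureRecord], L[LocalTask], [SafeBlock SecureRecord LocalTask])
  take SafeBlock:  [SafeBlock AsyncStore TinyAgent SimpleBlock AbstractProxy CachedRecord object] + [SecureRecord AsyncGraph AsyncStore TinyAgent LocalTask SimpleBlock AbstractProxy CachedRecord object] + [LocalTask SimpleBlock AbstractProxy CachedRecord object] + [SafeBlock SecureRecord LocalTask]
  take SecureRecord:  [AsyncStore TinyAgent SimpleBlock AbstractProxy CachedRecord object] + [SecureRecord AsyncGraph AsyncStore TinyAgent LocalTask SimpleBlock AbstractProxy CachedRecord object] + [LocalTask SimpleBlock AbstractProxy CachedRecord object] + [SecureRecord LocalTask]
  take AsyncGraph:  [AsyncStore TinyAgent SimpleBlock AbstractProxy CachedRecord object] + [AsyncGraph AsyncStore TinyAgent LocalTask SimpleBlock AbstractProxy CachedRecord object] + [LocalTask SimpleBlock AbstractProxy CachedRecord object] + [LocalTask]
  take AsyncStore:  [AsyncStore TinyAgent SimpleBlock AbstractProxy CachedRecord object] + [AsyncStore TinyAgent LocalTask SimpleBlock AbstractProxy CachedRecord object] + [LocalTask SimpleBlock AbstractProxy CachedRecord object] + [LocalTask]
  take TinyAgent:  [TinyAgent SimpleBlock AbstractProxy CachedRecord object] + [TinyAgent LocalTask SimpleBlock AbstractProxy CachedRecord object] + [LocalTask SimpleBlock AbstractProxy CachedRecord object] + [LocalTask]
  take LocalTask:  [SimpleBlock AbstractProxy CachedRecord object] + [LocalTask SimpleBlock AbstractProxy CachedRecord object] + [LocalTask SimpleBlock AbstractProxy CachedRecord object] + [LocalTask]
  take SimpleBlock:  [SimpleBlock AbstractProxy CachedRecord object] + [SimpleBlock AbstractProxy CachedRecord object] + [SimpleBlock AbstractProxy CachedRecord object]
  take AbstractProxy:  [AbstractProxy CachedRecord object] + [AbstractProxy CachedRecord object] + [AbstractProxy CachedRecord object]
  take CachedRecord:  [CachedRecord object] + [CachedRecord object] + [CachedRecord object]
  take object:  [object] + [object] + [object]

FrozenView, SafeBlock, SecureRecord, AsyncGraph, AsyncStore, TinyAgent, LocalTask, SimpleBlock, AbstractProxy, CachedRecord, object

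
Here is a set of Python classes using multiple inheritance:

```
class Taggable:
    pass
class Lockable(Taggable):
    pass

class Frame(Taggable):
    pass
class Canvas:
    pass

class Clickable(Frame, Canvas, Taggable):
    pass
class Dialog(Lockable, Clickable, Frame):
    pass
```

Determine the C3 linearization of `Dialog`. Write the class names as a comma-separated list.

Dialog, Lockable, Clickable, Frame, Canvas, Taggable, object

L[Dialog] = Dialog + merge(L[Lockable], L[Clickable], L[Frame], [Lockable Clickable Frame])
  take Lockable:  [Lockable Taggable object] + [Clickable Frame Canvas Taggable object] + [Frame Taggable object] + [Lockable Clickable Frame]
  take Clickable:  [Taggable object] + [Clickable Frame Canvas Taggable object] + [Frame Taggable object] + [Clickable Frame]
  take Frame:  [Taggable object] + [Frame Canvas Taggable object] + [Frame Taggable object] + [Frame]
  take Canvas:  [Taggable object] + [Canvas Taggable object] + [Taggable object]
  take Taggable:  [Taggable object] + [Taggable object] + [Taggable object]
  take object:  [object] + [object] + [object]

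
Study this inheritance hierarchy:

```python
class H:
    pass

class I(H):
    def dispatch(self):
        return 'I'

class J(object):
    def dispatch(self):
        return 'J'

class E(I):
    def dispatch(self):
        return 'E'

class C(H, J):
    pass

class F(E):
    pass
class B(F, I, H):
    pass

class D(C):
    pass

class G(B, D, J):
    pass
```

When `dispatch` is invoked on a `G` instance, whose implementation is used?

E

L[G] = G + merge(L[B], L[D], L[J], [B D J])
  take B:  [B F E I H object] + [D C H J object] + [J object] + [B D J]
  take F:  [F E I H object] + [D C H J object] + [J object] + [D J]
  take E:  [E I H object] + [D C H J object] + [J object] + [D J]
  take I:  [I H object] + [D C H J object] + [J object] + [D J]
  take D:  [H object] + [D C H J object] + [J object] + [D J]
  take C:  [H object] + [C H J object] + [J object] + [J]
  take H:  [H object] + [H J object] + [J object] + [J]
  take J:  [object] + [J object] + [J object] + [J]
  take object:  [object] + [object] + [object]
MRO: G B F E I D C H J object
dispatch is defined in: E, I, J. First along the MRO is E.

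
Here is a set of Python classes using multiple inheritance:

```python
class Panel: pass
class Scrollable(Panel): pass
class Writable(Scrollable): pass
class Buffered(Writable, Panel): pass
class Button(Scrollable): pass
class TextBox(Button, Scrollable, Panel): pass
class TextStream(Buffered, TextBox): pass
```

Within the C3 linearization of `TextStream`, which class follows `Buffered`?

Writable

L[TextStream] = TextStream + merge(L[Buffered], L[TextBox], [Buffered TextBox])
  take Buffered:  [Buffered Writable Scrollable Panel object] + [TextBox Button Scrollable Panel object] + [Buffered TextBox]
  take Writable:  [Writable Scrollable Panel object] + [TextBox Button Scrollable Panel object] + [TextBox]
  take TextBox:  [Scrollable Panel object] + [TextBox Button Scrollable Panel object] + [TextBox]
  take Button:  [Scrollable Panel object] + [Button Scrollable Panel object]
  take Scrollable:  [Scrollable Panel object] + [Scrollable Panel object]
  take Panel:  [Panel object] + [Panel object]
  take object:  [object] + [object]
MRO: TextStream Buffered Writable TextBox Button Scrollable Panel object
Buffered is at position 1; next is Writable.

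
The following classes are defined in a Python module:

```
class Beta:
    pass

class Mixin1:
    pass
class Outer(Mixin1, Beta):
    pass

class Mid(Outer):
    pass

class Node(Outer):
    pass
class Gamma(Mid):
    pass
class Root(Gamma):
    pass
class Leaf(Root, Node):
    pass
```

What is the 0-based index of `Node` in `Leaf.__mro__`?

4

L[Leaf] = Leaf + merge(L[Root], L[Node], [Root Node])
  take Root:  [Root Gamma Mid Outer Mixin1 Beta object] + [Node Outer Mixin1 Beta object] + [Root Node]
  take Gamma:  [Gamma Mid Outer Mixin1 Beta object] + [Node Outer Mixin1 Beta object] + [Node]
  take Mid:  [Mid Outer Mixin1 Beta object] + [Node Outer Mixin1 Beta object] + [Node]
  take Node:  [Outer Mixin1 Beta object] + [Node Outer Mixin1 Beta object] + [Node]
  take Outer:  [Outer Mixin1 Beta object] + [Outer Mixin1 Beta object]
  take Mixin1:  [Mixin1 Beta object] + [Mixin1 Beta object]
  take Beta:  [Beta object] + [Beta object]
  take object:  [object] + [object]
MRO: Leaf Root Gamma Mid Node Outer Mixin1 Beta object
Node sits at index 4.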